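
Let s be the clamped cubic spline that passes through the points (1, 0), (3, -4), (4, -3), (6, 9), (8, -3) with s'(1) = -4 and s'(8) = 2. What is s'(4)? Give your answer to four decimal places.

4.5574

Let M_i = s''(x_i). Step sizes h_i = 2, 1, 2, 2; slopes of the chords Δ_i = (y_(i+1) - y_i)/h_i = -2, 1, 6, -6.
  2·M_0 + 6·M_1 + 1·M_2 = 6(Δ_1 - Δ_0) = 18
  1·M_1 + 6·M_2 + 2·M_3 = 6(Δ_2 - Δ_1) = 30
  2·M_2 + 8·M_3 + 2·M_4 = 6(Δ_3 - Δ_2) = -72
Clamped end conditions give two more equations: 2h_0·M_0 + h_0·M_1 = 6(Δ_0 - s'(1)) = 12 and h_3·M_3 + 2h_3·M_4 = 6(s'(8) - Δ_3) = 48.
Hence M_0 = 174/61, M_1 = 18/61, M_2 = 642/61, M_3 = -1020/61, M_4 = 1242/61.
On [4, 6], s'(t) = b_2 + 2c_2·(t - 4) + 3d_2·(t - 4)² with b_2 = Δ_2 - h_2(2M_2 + M_3)/6 = 278/61, c_2 = M_2/2 = 321/61, d_2 = (M_3 - M_2)/(6h_2) = -277/122. So s'(4) = 278/61.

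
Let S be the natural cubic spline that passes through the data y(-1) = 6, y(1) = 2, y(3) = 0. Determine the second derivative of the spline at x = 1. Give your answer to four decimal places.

Put M_i = S'' at the i-th knot. Here h = (2, 2) and Δ = (-2, -1), so the interior equations h_(i-1)·M_(i-1) + 2(h_(i-1)+h_i)·M_i + h_i·M_(i+1) = 6(Δ_i − Δ_(i-1)) read
  2·M_0 + 8·M_1 + 2·M_2 = 6(Δ_1 - Δ_0) = 6
Natural end conditions: M_0 = M_2 = 0.
Solving the tridiagonal system: M_0 = 0, M_1 = 3/4, M_2 = 0.

0.7500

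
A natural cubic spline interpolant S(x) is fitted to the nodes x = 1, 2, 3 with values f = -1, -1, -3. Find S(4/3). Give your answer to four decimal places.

With M_i denoting the second derivative at x_i, h_i = 1, 1, and Δ_i = (y_(i+1) − y_i)/h_i = 0, -2:
  1·M_0 + 4·M_1 + 1·M_2 = 6(Δ_1 - Δ_0) = -12
Natural end conditions: M_0 = M_2 = 0.
Solving the tridiagonal system: M_0 = 0, M_1 = -3, M_2 = 0.
On [1, 2], S(x) = -1 + 1/2·(x - 1) + 0·(x - 1)² - 1/2·(x - 1)³.
With (x - 1) = 1/3: S(4/3) = -23/27.

-0.8519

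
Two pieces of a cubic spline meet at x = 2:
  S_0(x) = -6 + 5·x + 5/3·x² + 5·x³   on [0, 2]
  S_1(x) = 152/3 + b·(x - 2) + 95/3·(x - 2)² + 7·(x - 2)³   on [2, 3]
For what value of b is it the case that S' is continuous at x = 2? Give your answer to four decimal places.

S_0'(x) = 5 + 10/3·x + 15·x², so S_0'(2) = 215/3. On the right, S_1'(2) = b, so b = 215/3.

71.6667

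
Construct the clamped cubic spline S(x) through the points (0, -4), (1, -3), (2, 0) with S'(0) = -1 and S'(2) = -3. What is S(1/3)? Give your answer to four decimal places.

Write M_i for S''(x_i). With h_i = 1, 1 and divided differences Δ_i = 1, 3, the continuity of S' gives the tridiagonal system
  1·M_0 + 4·M_1 + 1·M_2 = 6(Δ_1 - Δ_0) = 12
Clamped end conditions give two more equations: 2h_0·M_0 + h_0·M_1 = 6(Δ_0 - S'(0)) = 12 and h_1·M_1 + 2h_1·M_2 = 6(S'(2) - Δ_1) = -36.
Forward elimination and back-substitution give M_0 = 2, M_1 = 8, M_2 = -22.
On [0, 1], S(x) = -4 - 1·x + 1·x² + 1·x³.
With x = 1/3: S(1/3) = -113/27.

-4.1852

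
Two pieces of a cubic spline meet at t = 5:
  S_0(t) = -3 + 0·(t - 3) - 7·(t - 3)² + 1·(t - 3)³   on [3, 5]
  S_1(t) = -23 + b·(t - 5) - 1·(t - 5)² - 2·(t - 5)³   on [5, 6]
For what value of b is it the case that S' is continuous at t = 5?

S_0'(t) = 0 - 14·(t - 3) + 3·(t - 3)², so S_0'(5) = -16. On the right, S_1'(5) = b, so b = -16.

-16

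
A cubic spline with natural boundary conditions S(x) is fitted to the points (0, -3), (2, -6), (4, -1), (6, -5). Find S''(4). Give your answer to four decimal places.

With M_i denoting the second derivative at x_i, h_i = 2, 2, 2, and Δ_i = (y_(i+1) − y_i)/h_i = -3/2, 5/2, -2:
  2·M_0 + 8·M_1 + 2·M_2 = 6(Δ_1 - Δ_0) = 24
  2·M_1 + 8·M_2 + 2·M_3 = 6(Δ_2 - Δ_1) = -27
Natural end conditions: M_0 = M_3 = 0.
Hence M_0 = 0, M_1 = 41/10, M_2 = -22/5, M_3 = 0.

-4.4000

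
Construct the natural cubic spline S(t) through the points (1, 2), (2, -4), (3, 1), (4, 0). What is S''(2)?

20

With σ_i denoting the second derivative at x_i, h_i = 1, 1, 1, and Δ_i = (y_(i+1) − y_i)/h_i = -6, 5, -1:
  1·σ_0 + 4·σ_1 + 1·σ_2 = 6(Δ_1 - Δ_0) = 66
  1·σ_1 + 4·σ_2 + 1·σ_3 = 6(Δ_2 - Δ_1) = -36
Natural end conditions: σ_0 = σ_3 = 0.
Solving the tridiagonal system: σ_0 = 0, σ_1 = 20, σ_2 = -14, σ_3 = 0.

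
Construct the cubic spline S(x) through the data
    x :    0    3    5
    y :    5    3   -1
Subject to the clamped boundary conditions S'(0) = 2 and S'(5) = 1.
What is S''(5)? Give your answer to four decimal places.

With M_i denoting the second derivative at x_i, h_i = 3, 2, and Δ_i = (y_(i+1) − y_i)/h_i = -2/3, -2:
  3·M_0 + 10·M_1 + 2·M_2 = 6(Δ_1 - Δ_0) = -8
Clamped end conditions give two more equations: 2h_0·M_0 + h_0·M_1 = 6(Δ_0 - S'(0)) = -16 and h_1·M_1 + 2h_1·M_2 = 6(S'(5) - Δ_1) = 18.
Solving the tridiagonal system: M_0 = -31/15, M_1 = -6/5, M_2 = 51/10.

5.1000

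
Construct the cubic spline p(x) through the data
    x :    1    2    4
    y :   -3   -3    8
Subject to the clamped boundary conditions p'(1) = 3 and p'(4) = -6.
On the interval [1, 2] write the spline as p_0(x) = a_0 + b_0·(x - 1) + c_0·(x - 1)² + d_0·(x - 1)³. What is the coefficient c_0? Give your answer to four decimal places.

-8.7500

With M_i denoting the second derivative at x_i, h_i = 1, 2, and Δ_i = (y_(i+1) − y_i)/h_i = 0, 11/2:
  1·M_0 + 6·M_1 + 2·M_2 = 6(Δ_1 - Δ_0) = 33
Clamped end conditions give two more equations: 2h_0·M_0 + h_0·M_1 = 6(Δ_0 - p'(1)) = -18 and h_1·M_1 + 2h_1·M_2 = 6(p'(4) - Δ_1) = -69.
Hence M_0 = -35/2, M_1 = 17, M_2 = -103/4.
On [1, 2], with p_0(x) = a_0 + b_0·(x - 1) + c_0·(x - 1)² + d_0·(x - 1)³: c_0 = M_0/2 = -35/4, d_0 = (M_1 - M_0)/(6h_0) = 23/4, b_0 = Δ_0 - h_0(2M_0 + M_1)/6 = 3.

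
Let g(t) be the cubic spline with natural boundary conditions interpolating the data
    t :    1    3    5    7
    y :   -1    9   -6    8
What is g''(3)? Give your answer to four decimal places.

Write σ_i for g''(x_i). With h_i = 2, 2, 2 and divided differences Δ_i = 5, -15/2, 7, the continuity of g' gives the tridiagonal system
  2·σ_0 + 8·σ_1 + 2·σ_2 = 6(Δ_1 - Δ_0) = -75
  2·σ_1 + 8·σ_2 + 2·σ_3 = 6(Δ_2 - Δ_1) = 87
Natural end conditions: σ_0 = σ_3 = 0.
Forward elimination and back-substitution give σ_0 = 0, σ_1 = -129/10, σ_2 = 141/10, σ_3 = 0.

-12.9000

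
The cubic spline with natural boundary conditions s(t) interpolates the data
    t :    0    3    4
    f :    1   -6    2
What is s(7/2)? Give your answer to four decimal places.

-2.4844

Write M_i for s''(x_i). With h_i = 3, 1 and divided differences Δ_i = -7/3, 8, the continuity of s' gives the tridiagonal system
  3·M_0 + 8·M_1 + 1·M_2 = 6(Δ_1 - Δ_0) = 62
Natural end conditions: M_0 = M_2 = 0.
Forward elimination and back-substitution give M_0 = 0, M_1 = 31/4, M_2 = 0.
On [3, 4], s(t) = -6 + 65/12·(t - 3) + 31/8·(t - 3)² - 31/24·(t - 3)³.
With (t - 3) = 1/2: s(7/2) = -159/64.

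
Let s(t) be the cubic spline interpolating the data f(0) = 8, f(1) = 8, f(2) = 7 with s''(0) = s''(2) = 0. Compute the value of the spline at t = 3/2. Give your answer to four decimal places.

Write M_i for s''(x_i). With h_i = 1, 1 and divided differences Δ_i = 0, -1, the continuity of s' gives the tridiagonal system
  1·M_0 + 4·M_1 + 1·M_2 = 6(Δ_1 - Δ_0) = -6
Natural end conditions: M_0 = M_2 = 0.
Hence M_0 = 0, M_1 = -3/2, M_2 = 0.
On [1, 2], s(t) = 8 - 1/2·(t - 1) - 3/4·(t - 1)² + 1/4·(t - 1)³.
With (t - 1) = 1/2: s(3/2) = 243/32.

7.5938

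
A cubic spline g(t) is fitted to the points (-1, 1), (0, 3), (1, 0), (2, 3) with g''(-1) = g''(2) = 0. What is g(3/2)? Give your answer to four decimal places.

Put M_i = g'' at the i-th knot. Here h = (1, 1, 1) and Δ = (2, -3, 3), so the interior equations h_(i-1)·M_(i-1) + 2(h_(i-1)+h_i)·M_i + h_i·M_(i+1) = 6(Δ_i − Δ_(i-1)) read
  1·M_0 + 4·M_1 + 1·M_2 = 6(Δ_1 - Δ_0) = -30
  1·M_1 + 4·M_2 + 1·M_3 = 6(Δ_2 - Δ_1) = 36
Natural end conditions: M_0 = M_3 = 0.
Hence M_0 = 0, M_1 = -52/5, M_2 = 58/5, M_3 = 0.
On [1, 2], g(t) = 0 - 13/15·(t - 1) + 29/5·(t - 1)² - 29/15·(t - 1)³.
With (t - 1) = 1/2: g(3/2) = 31/40.

0.7750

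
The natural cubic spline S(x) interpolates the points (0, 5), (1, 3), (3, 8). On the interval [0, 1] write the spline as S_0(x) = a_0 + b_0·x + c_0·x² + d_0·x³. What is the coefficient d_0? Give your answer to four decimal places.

Write m_i for S''(x_i). With h_i = 1, 2 and divided differences Δ_i = -2, 5/2, the continuity of S' gives the tridiagonal system
  1·m_0 + 6·m_1 + 2·m_2 = 6(Δ_1 - Δ_0) = 27
Natural end conditions: m_0 = m_2 = 0.
Forward elimination and back-substitution give m_0 = 0, m_1 = 9/2, m_2 = 0.
On [0, 1], with S_0(x) = a_0 + b_0·x + c_0·x² + d_0·x³: c_0 = m_0/2 = 0, d_0 = (m_1 - m_0)/(6h_0) = 3/4, b_0 = Δ_0 - h_0(2m_0 + m_1)/6 = -11/4.

0.7500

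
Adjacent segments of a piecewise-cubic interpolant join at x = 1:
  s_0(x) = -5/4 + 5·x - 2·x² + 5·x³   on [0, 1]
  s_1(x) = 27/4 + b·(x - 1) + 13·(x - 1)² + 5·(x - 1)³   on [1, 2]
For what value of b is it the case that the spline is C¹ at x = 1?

s_0'(x) = 5 - 4·x + 15·x², so s_0'(1) = 16. On the right, s_1'(1) = b, so b = 16.

16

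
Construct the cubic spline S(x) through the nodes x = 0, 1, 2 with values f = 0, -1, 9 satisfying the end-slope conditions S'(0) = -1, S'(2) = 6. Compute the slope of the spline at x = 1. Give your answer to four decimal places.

Write σ_i for S''(x_i). With h_i = 1, 1 and divided differences Δ_i = -1, 10, the continuity of S' gives the tridiagonal system
  1·σ_0 + 4·σ_1 + 1·σ_2 = 6(Δ_1 - Δ_0) = 66
Clamped end conditions give two more equations: 2h_0·σ_0 + h_0·σ_1 = 6(Δ_0 - S'(0)) = 0 and h_1·σ_1 + 2h_1·σ_2 = 6(S'(2) - Δ_1) = -24.
Forward elimination and back-substitution give σ_0 = -13, σ_1 = 26, σ_2 = -25.
On [1, 2], S'(x) = b_1 + 2c_1·(x - 1) + 3d_1·(x - 1)² with b_1 = Δ_1 - h_1(2σ_1 + σ_2)/6 = 11/2, c_1 = σ_1/2 = 13, d_1 = (σ_2 - σ_1)/(6h_1) = -17/2. So S'(1) = 11/2.

5.5000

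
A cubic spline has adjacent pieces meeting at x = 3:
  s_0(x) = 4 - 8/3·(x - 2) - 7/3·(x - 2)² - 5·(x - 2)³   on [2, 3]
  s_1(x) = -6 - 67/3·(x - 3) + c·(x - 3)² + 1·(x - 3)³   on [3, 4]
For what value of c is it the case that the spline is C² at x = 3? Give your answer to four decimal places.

s_0''(x) = -14/3 - 30·(x - 2), so s_0''(3) = -104/3. On the right, s_1''(3) = 2c, so c = -52/3.

-17.3333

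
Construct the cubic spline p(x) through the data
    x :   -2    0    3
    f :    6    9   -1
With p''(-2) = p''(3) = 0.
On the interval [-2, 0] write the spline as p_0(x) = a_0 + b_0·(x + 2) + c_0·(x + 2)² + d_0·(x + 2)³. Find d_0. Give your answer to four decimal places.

-0.2417

Write M_i for p''(x_i). With h_i = 2, 3 and divided differences Δ_i = 3/2, -10/3, the continuity of p' gives the tridiagonal system
  2·M_0 + 10·M_1 + 3·M_2 = 6(Δ_1 - Δ_0) = -29
Natural end conditions: M_0 = M_2 = 0.
Forward elimination and back-substitution give M_0 = 0, M_1 = -29/10, M_2 = 0.
On [-2, 0], with p_0(x) = a_0 + b_0·(x + 2) + c_0·(x + 2)² + d_0·(x + 2)³: c_0 = M_0/2 = 0, d_0 = (M_1 - M_0)/(6h_0) = -29/120, b_0 = Δ_0 - h_0(2M_0 + M_1)/6 = 37/15.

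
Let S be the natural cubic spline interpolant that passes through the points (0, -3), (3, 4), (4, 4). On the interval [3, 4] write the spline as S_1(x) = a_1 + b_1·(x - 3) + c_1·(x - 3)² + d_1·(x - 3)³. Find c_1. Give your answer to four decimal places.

-0.8750

Let σ_i = S''(x_i). Step sizes h_i = 3, 1; slopes of the chords Δ_i = (y_(i+1) - y_i)/h_i = 7/3, 0.
  3·σ_0 + 8·σ_1 + 1·σ_2 = 6(Δ_1 - Δ_0) = -14
Natural end conditions: σ_0 = σ_2 = 0.
Hence σ_0 = 0, σ_1 = -7/4, σ_2 = 0.
On [3, 4], with S_1(x) = a_1 + b_1·(x - 3) + c_1·(x - 3)² + d_1·(x - 3)³: c_1 = σ_1/2 = -7/8, d_1 = (σ_2 - σ_1)/(6h_1) = 7/24, b_1 = Δ_1 - h_1(2σ_1 + σ_2)/6 = 7/12.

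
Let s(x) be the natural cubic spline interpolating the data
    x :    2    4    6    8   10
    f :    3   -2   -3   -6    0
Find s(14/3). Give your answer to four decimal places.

Write m_i for s''(x_i). With h_i = 2, 2, 2, 2 and divided differences Δ_i = -5/2, -1/2, -3/2, 3, the continuity of s' gives the tridiagonal system
  2·m_0 + 8·m_1 + 2·m_2 = 6(Δ_1 - Δ_0) = 12
  2·m_1 + 8·m_2 + 2·m_3 = 6(Δ_2 - Δ_1) = -6
  2·m_2 + 8·m_3 + 2·m_4 = 6(Δ_3 - Δ_2) = 27
Natural end conditions: m_0 = m_4 = 0.
Solving: m_0 = 0, m_1 = 33/16, m_2 = -9/4, m_3 = 63/16, m_4 = 0.
On [4, 6], s(x) = -2 - 9/8·(x - 4) + 33/32·(x - 4)² - 23/64·(x - 4)³.
With (x - 4) = 2/3: s(14/3) = -259/108.

-2.3981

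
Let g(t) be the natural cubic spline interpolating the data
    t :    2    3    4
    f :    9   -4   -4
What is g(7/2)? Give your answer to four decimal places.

-5.2188

Put M_i = g'' at the i-th knot. Here h = (1, 1) and Δ = (-13, 0), so the interior equations h_(i-1)·M_(i-1) + 2(h_(i-1)+h_i)·M_i + h_i·M_(i+1) = 6(Δ_i − Δ_(i-1)) read
  1·M_0 + 4·M_1 + 1·M_2 = 6(Δ_1 - Δ_0) = 78
Natural end conditions: M_0 = M_2 = 0.
Solving: M_0 = 0, M_1 = 39/2, M_2 = 0.
On [3, 4], g(t) = -4 - 13/2·(t - 3) + 39/4·(t - 3)² - 13/4·(t - 3)³.
With (t - 3) = 1/2: g(7/2) = -167/32.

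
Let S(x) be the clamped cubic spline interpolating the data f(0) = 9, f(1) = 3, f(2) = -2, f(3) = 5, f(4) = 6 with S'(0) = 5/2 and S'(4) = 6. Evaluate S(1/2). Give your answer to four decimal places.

Let M_i = S''(x_i). Step sizes h_i = 1, 1, 1, 1; slopes of the chords Δ_i = (y_(i+1) - y_i)/h_i = -6, -5, 7, 1.
  1·M_0 + 4·M_1 + 1·M_2 = 6(Δ_1 - Δ_0) = 6
  1·M_1 + 4·M_2 + 1·M_3 = 6(Δ_2 - Δ_1) = 72
  1·M_2 + 4·M_3 + 1·M_4 = 6(Δ_3 - Δ_2) = -36
Clamped end conditions give two more equations: 2h_0·M_0 + h_0·M_1 = 6(Δ_0 - S'(0)) = -51 and h_3·M_3 + 2h_3·M_4 = 6(S'(4) - Δ_3) = 30.
Solving the tridiagonal system: M_0 = -1499/56, M_1 = 71/28, M_2 = 181/8, M_3 = -589/28, M_4 = 1429/56.
On [0, 1], S(x) = 9 + 5/2·x - 1499/112·x² + 547/112·x³.
With x = 1/2: S(1/2) = 6733/896.

7.5145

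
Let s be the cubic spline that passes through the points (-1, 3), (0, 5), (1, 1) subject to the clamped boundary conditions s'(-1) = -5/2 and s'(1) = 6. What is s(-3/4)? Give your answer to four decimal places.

3.0723

Write m_i for s''(x_i). With h_i = 1, 1 and divided differences Δ_i = 2, -4, the continuity of s' gives the tridiagonal system
  1·m_0 + 4·m_1 + 1·m_2 = 6(Δ_1 - Δ_0) = -36
Clamped end conditions give two more equations: 2h_0·m_0 + h_0·m_1 = 6(Δ_0 - s'(-1)) = 27 and h_1·m_1 + 2h_1·m_2 = 6(s'(1) - Δ_1) = 60.
Forward elimination and back-substitution give m_0 = 107/4, m_1 = -53/2, m_2 = 173/4.
On [-1, 0], s(x) = 3 - 5/2·(x + 1) + 107/8·(x + 1)² - 71/8·(x + 1)³.
With (x + 1) = 1/4: s(-3/4) = 1573/512.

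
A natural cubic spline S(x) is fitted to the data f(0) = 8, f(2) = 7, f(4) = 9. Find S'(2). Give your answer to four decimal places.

With M_i denoting the second derivative at x_i, h_i = 2, 2, and Δ_i = (y_(i+1) − y_i)/h_i = -1/2, 1:
  2·M_0 + 8·M_1 + 2·M_2 = 6(Δ_1 - Δ_0) = 9
Natural end conditions: M_0 = M_2 = 0.
Hence M_0 = 0, M_1 = 9/8, M_2 = 0.
On [2, 4], S'(x) = b_1 + 2c_1·(x - 2) + 3d_1·(x - 2)² with b_1 = Δ_1 - h_1(2M_1 + M_2)/6 = 1/4, c_1 = M_1/2 = 9/16, d_1 = (M_2 - M_1)/(6h_1) = -3/32. So S'(2) = 1/4.

0.2500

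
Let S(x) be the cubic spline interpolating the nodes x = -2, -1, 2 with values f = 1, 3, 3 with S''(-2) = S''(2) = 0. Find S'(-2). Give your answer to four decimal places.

2.2500

Write M_i for S''(x_i). With h_i = 1, 3 and divided differences Δ_i = 2, 0, the continuity of S' gives the tridiagonal system
  1·M_0 + 8·M_1 + 3·M_2 = 6(Δ_1 - Δ_0) = -12
Natural end conditions: M_0 = M_2 = 0.
Solving: M_0 = 0, M_1 = -3/2, M_2 = 0.
On [-2, -1], S'(x) = b_0 + 2c_0·(x + 2) + 3d_0·(x + 2)² with b_0 = Δ_0 - h_0(2M_0 + M_1)/6 = 9/4, c_0 = M_0/2 = 0, d_0 = (M_1 - M_0)/(6h_0) = -1/4. So S'(-2) = 9/4.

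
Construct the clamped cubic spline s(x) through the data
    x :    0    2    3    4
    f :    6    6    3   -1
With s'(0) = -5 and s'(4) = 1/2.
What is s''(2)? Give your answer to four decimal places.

-5.8182

Let M_i = s''(x_i). Step sizes h_i = 2, 1, 1; slopes of the chords Δ_i = (y_(i+1) - y_i)/h_i = 0, -3, -4.
  2·M_0 + 6·M_1 + 1·M_2 = 6(Δ_1 - Δ_0) = -18
  1·M_1 + 4·M_2 + 1·M_3 = 6(Δ_2 - Δ_1) = -6
Clamped end conditions give two more equations: 2h_0·M_0 + h_0·M_1 = 6(Δ_0 - s'(0)) = 30 and h_2·M_2 + 2h_2·M_3 = 6(s'(4) - Δ_2) = 27.
Solving: M_0 = 229/22, M_1 = -64/11, M_2 = -43/11, M_3 = 170/11.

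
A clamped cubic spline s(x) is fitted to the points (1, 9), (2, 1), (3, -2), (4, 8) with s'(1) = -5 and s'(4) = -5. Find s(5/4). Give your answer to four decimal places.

7.4781

Write M_i for s''(x_i). With h_i = 1, 1, 1 and divided differences Δ_i = -8, -3, 10, the continuity of s' gives the tridiagonal system
  1·M_0 + 4·M_1 + 1·M_2 = 6(Δ_1 - Δ_0) = 30
  1·M_1 + 4·M_2 + 1·M_3 = 6(Δ_2 - Δ_1) = 78
Clamped end conditions give two more equations: 2h_0·M_0 + h_0·M_1 = 6(Δ_0 - s'(1)) = -18 and h_2·M_2 + 2h_2·M_3 = 6(s'(4) - Δ_2) = -90.
Hence M_0 = -48/5, M_1 = 6/5, M_2 = 174/5, M_3 = -312/5.
On [1, 2], s(x) = 9 - 5·(x - 1) - 24/5·(x - 1)² + 9/5·(x - 1)³.
With (x - 1) = 1/4: s(5/4) = 2393/320.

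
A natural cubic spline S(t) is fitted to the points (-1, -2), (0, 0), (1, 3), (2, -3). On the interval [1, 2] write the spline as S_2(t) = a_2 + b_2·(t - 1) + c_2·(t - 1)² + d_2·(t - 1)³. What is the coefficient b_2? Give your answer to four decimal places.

-1.0667

Put m_i = S'' at the i-th knot. Here h = (1, 1, 1) and Δ = (2, 3, -6), so the interior equations h_(i-1)·m_(i-1) + 2(h_(i-1)+h_i)·m_i + h_i·m_(i+1) = 6(Δ_i − Δ_(i-1)) read
  1·m_0 + 4·m_1 + 1·m_2 = 6(Δ_1 - Δ_0) = 6
  1·m_1 + 4·m_2 + 1·m_3 = 6(Δ_2 - Δ_1) = -54
Natural end conditions: m_0 = m_3 = 0.
Forward elimination and back-substitution give m_0 = 0, m_1 = 26/5, m_2 = -74/5, m_3 = 0.
On [1, 2], with S_2(t) = a_2 + b_2·(t - 1) + c_2·(t - 1)² + d_2·(t - 1)³: c_2 = m_2/2 = -37/5, d_2 = (m_3 - m_2)/(6h_2) = 37/15, b_2 = Δ_2 - h_2(2m_2 + m_3)/6 = -16/15.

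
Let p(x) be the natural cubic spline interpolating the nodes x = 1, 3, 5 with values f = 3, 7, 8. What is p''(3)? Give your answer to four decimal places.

-1.1250

Let m_i = p''(x_i). Step sizes h_i = 2, 2; slopes of the chords Δ_i = (y_(i+1) - y_i)/h_i = 2, 1/2.
  2·m_0 + 8·m_1 + 2·m_2 = 6(Δ_1 - Δ_0) = -9
Natural end conditions: m_0 = m_2 = 0.
Solving the tridiagonal system: m_0 = 0, m_1 = -9/8, m_2 = 0.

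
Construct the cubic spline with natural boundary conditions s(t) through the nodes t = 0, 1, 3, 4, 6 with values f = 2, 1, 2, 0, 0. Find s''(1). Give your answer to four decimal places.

Let M_i = s''(x_i). Step sizes h_i = 1, 2, 1, 2; slopes of the chords Δ_i = (y_(i+1) - y_i)/h_i = -1, 1/2, -2, 0.
  1·M_0 + 6·M_1 + 2·M_2 = 6(Δ_1 - Δ_0) = 9
  2·M_1 + 6·M_2 + 1·M_3 = 6(Δ_2 - Δ_1) = -15
  1·M_2 + 6·M_3 + 2·M_4 = 6(Δ_3 - Δ_2) = 12
Natural end conditions: M_0 = M_4 = 0.
Hence M_0 = 0, M_1 = 173/62, M_2 = -120/31, M_3 = 82/31, M_4 = 0.

2.7903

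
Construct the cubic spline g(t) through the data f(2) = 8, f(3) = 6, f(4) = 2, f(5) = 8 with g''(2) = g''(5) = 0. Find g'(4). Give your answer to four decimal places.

Let σ_i = g''(x_i). Step sizes h_i = 1, 1, 1; slopes of the chords Δ_i = (y_(i+1) - y_i)/h_i = -2, -4, 6.
  1·σ_0 + 4·σ_1 + 1·σ_2 = 6(Δ_1 - Δ_0) = -12
  1·σ_1 + 4·σ_2 + 1·σ_3 = 6(Δ_2 - Δ_1) = 60
Natural end conditions: σ_0 = σ_3 = 0.
Hence σ_0 = 0, σ_1 = -36/5, σ_2 = 84/5, σ_3 = 0.
On [4, 5], g'(t) = b_2 + 2c_2·(t - 4) + 3d_2·(t - 4)² with b_2 = Δ_2 - h_2(2σ_2 + σ_3)/6 = 2/5, c_2 = σ_2/2 = 42/5, d_2 = (σ_3 - σ_2)/(6h_2) = -14/5. So g'(4) = 2/5.

0.4000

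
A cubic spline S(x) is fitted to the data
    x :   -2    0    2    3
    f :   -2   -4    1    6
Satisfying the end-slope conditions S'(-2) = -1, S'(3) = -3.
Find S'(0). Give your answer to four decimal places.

Put M_i = S'' at the i-th knot. Here h = (2, 2, 1) and Δ = (-1, 5/2, 5), so the interior equations h_(i-1)·M_(i-1) + 2(h_(i-1)+h_i)·M_i + h_i·M_(i+1) = 6(Δ_i − Δ_(i-1)) read
  2·M_0 + 8·M_1 + 2·M_2 = 6(Δ_1 - Δ_0) = 21
  2·M_1 + 6·M_2 + 1·M_3 = 6(Δ_2 - Δ_1) = 15
Clamped end conditions give two more equations: 2h_0·M_0 + h_0·M_1 = 6(Δ_0 - S'(-2)) = 0 and h_2·M_2 + 2h_2·M_3 = 6(S'(3) - Δ_2) = -48.
Solving: M_0 = -25/46, M_1 = 25/23, M_2 = 154/23, M_3 = -629/23.
On [0, 2], S'(x) = b_1 + 2c_1·x + 3d_1·x² with b_1 = Δ_1 - h_1(2M_1 + M_2)/6 = -21/46, c_1 = M_1/2 = 25/46, d_1 = (M_2 - M_1)/(6h_1) = 43/92. So S'(0) = -21/46.

-0.4565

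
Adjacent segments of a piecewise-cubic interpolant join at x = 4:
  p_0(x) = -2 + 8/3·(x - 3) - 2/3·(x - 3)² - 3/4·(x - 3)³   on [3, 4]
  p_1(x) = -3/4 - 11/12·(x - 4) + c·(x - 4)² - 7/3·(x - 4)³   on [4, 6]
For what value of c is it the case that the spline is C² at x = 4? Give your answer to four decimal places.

-2.9167

p_0''(x) = -4/3 - 9/2·(x - 3), so p_0''(4) = -35/6. On the right, p_1''(4) = 2c, so c = -35/12.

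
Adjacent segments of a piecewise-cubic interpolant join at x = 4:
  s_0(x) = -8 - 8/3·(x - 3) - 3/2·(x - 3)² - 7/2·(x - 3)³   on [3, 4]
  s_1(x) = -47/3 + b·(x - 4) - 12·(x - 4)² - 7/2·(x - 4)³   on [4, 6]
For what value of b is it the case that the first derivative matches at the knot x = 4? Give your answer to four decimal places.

-16.1667

s_0'(x) = -8/3 - 3·(x - 3) - 21/2·(x - 3)², so s_0'(4) = -97/6. On the right, s_1'(4) = b, so b = -97/6.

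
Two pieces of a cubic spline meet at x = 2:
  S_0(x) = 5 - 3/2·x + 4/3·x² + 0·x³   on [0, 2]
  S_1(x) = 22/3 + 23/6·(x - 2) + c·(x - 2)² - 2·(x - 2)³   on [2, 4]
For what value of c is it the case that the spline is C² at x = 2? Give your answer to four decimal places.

1.3333

S_0''(x) = 8/3 + 0·x, so S_0''(2) = 8/3. On the right, S_1''(2) = 2c, so c = 4/3.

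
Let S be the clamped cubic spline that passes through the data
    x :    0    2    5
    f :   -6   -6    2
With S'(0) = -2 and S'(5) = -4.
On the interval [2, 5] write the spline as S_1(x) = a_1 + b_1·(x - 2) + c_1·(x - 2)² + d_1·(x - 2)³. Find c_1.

2

Write σ_i for S''(x_i). With h_i = 2, 3 and divided differences Δ_i = 0, 8/3, the continuity of S' gives the tridiagonal system
  2·σ_0 + 10·σ_1 + 3·σ_2 = 6(Δ_1 - Δ_0) = 16
Clamped end conditions give two more equations: 2h_0·σ_0 + h_0·σ_1 = 6(Δ_0 - S'(0)) = 12 and h_1·σ_1 + 2h_1·σ_2 = 6(S'(5) - Δ_1) = -40.
Solving: σ_0 = 1, σ_1 = 4, σ_2 = -26/3.
On [2, 5], with S_1(x) = a_1 + b_1·(x - 2) + c_1·(x - 2)² + d_1·(x - 2)³: c_1 = σ_1/2 = 2, d_1 = (σ_2 - σ_1)/(6h_1) = -19/27, b_1 = Δ_1 - h_1(2σ_1 + σ_2)/6 = 3.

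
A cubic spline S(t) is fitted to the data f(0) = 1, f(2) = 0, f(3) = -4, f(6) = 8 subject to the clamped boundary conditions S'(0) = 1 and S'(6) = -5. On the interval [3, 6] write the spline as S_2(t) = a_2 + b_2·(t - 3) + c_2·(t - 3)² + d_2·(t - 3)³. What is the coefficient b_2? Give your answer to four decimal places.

With M_i denoting the second derivative at x_i, h_i = 2, 1, 3, and Δ_i = (y_(i+1) − y_i)/h_i = -1/2, -4, 4:
  2·M_0 + 6·M_1 + 1·M_2 = 6(Δ_1 - Δ_0) = -21
  1·M_1 + 8·M_2 + 3·M_3 = 6(Δ_2 - Δ_1) = 48
Clamped end conditions give two more equations: 2h_0·M_0 + h_0·M_1 = 6(Δ_0 - S'(0)) = -9 and h_2·M_2 + 2h_2·M_3 = 6(S'(6) - Δ_2) = -54.
Forward elimination and back-substitution give M_0 = 9/14, M_1 = -81/14, M_2 = 87/7, M_3 = -213/14.
On [3, 6], with S_2(t) = a_2 + b_2·(t - 3) + c_2·(t - 3)² + d_2·(t - 3)³: c_2 = M_2/2 = 87/14, d_2 = (M_3 - M_2)/(6h_2) = -43/28, b_2 = Δ_2 - h_2(2M_2 + M_3)/6 = -23/28.

-0.8214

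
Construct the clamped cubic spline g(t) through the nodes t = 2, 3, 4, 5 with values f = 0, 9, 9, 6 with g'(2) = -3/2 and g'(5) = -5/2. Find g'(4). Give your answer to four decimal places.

Write M_i for g''(x_i). With h_i = 1, 1, 1 and divided differences Δ_i = 9, 0, -3, the continuity of g' gives the tridiagonal system
  1·M_0 + 4·M_1 + 1·M_2 = 6(Δ_1 - Δ_0) = -54
  1·M_1 + 4·M_2 + 1·M_3 = 6(Δ_2 - Δ_1) = -18
Clamped end conditions give two more equations: 2h_0·M_0 + h_0·M_1 = 6(Δ_0 - g'(2)) = 63 and h_2·M_2 + 2h_2·M_3 = 6(g'(5) - Δ_2) = 3.
Solving the tridiagonal system: M_0 = 659/15, M_1 = -373/15, M_2 = 23/15, M_3 = 11/15.
On [4, 5], g'(t) = b_2 + 2c_2·(t - 4) + 3d_2·(t - 4)² with b_2 = Δ_2 - h_2(2M_2 + M_3)/6 = -109/30, c_2 = M_2/2 = 23/30, d_2 = (M_3 - M_2)/(6h_2) = -2/15. So g'(4) = -109/30.

-3.6333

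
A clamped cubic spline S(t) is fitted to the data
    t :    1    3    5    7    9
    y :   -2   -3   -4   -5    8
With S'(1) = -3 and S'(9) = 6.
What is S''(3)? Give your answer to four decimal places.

-0.6429

Write M_i for S''(x_i). With h_i = 2, 2, 2, 2 and divided differences Δ_i = -1/2, -1/2, -1/2, 13/2, the continuity of S' gives the tridiagonal system
  2·M_0 + 8·M_1 + 2·M_2 = 6(Δ_1 - Δ_0) = 0
  2·M_1 + 8·M_2 + 2·M_3 = 6(Δ_2 - Δ_1) = 0
  2·M_2 + 8·M_3 + 2·M_4 = 6(Δ_3 - Δ_2) = 42
Clamped end conditions give two more equations: 2h_0·M_0 + h_0·M_1 = 6(Δ_0 - S'(1)) = 15 and h_3·M_3 + 2h_3·M_4 = 6(S'(9) - Δ_3) = -3.
Solving: M_0 = 57/14, M_1 = -9/14, M_2 = -3/2, M_3 = 93/14, M_4 = -57/14.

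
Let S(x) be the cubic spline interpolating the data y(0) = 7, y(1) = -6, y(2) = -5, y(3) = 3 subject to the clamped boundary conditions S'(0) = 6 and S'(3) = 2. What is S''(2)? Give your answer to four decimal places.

6.1333

Put m_i = S'' at the i-th knot. Here h = (1, 1, 1) and Δ = (-13, 1, 8), so the interior equations h_(i-1)·m_(i-1) + 2(h_(i-1)+h_i)·m_i + h_i·m_(i+1) = 6(Δ_i − Δ_(i-1)) read
  1·m_0 + 4·m_1 + 1·m_2 = 6(Δ_1 - Δ_0) = 84
  1·m_1 + 4·m_2 + 1·m_3 = 6(Δ_2 - Δ_1) = 42
Clamped end conditions give two more equations: 2h_0·m_0 + h_0·m_1 = 6(Δ_0 - S'(0)) = -114 and h_2·m_2 + 2h_2·m_3 = 6(S'(3) - Δ_2) = -36.
Hence m_0 = -1144/15, m_1 = 578/15, m_2 = 92/15, m_3 = -316/15.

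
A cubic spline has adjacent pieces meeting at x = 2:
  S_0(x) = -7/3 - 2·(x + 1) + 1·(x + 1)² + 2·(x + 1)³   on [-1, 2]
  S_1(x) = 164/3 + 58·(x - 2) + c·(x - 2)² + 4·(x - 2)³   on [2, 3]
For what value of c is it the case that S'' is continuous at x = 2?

19

S_0''(x) = 2 + 12·(x + 1), so S_0''(2) = 38. On the right, S_1''(2) = 2c, so c = 19.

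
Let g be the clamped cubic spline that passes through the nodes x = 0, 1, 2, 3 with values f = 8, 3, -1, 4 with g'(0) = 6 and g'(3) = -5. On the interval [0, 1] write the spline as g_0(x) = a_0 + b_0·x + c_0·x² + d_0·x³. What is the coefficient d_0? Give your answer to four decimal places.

Put m_i = g'' at the i-th knot. Here h = (1, 1, 1) and Δ = (-5, -4, 5), so the interior equations h_(i-1)·m_(i-1) + 2(h_(i-1)+h_i)·m_i + h_i·m_(i+1) = 6(Δ_i − Δ_(i-1)) read
  1·m_0 + 4·m_1 + 1·m_2 = 6(Δ_1 - Δ_0) = 6
  1·m_1 + 4·m_2 + 1·m_3 = 6(Δ_2 - Δ_1) = 54
Clamped end conditions give two more equations: 2h_0·m_0 + h_0·m_1 = 6(Δ_0 - g'(0)) = -66 and h_2·m_2 + 2h_2·m_3 = 6(g'(3) - Δ_2) = -60.
Forward elimination and back-substitution give m_0 = -106/3, m_1 = 14/3, m_2 = 68/3, m_3 = -124/3.
On [0, 1], with g_0(x) = a_0 + b_0·x + c_0·x² + d_0·x³: c_0 = m_0/2 = -53/3, d_0 = (m_1 - m_0)/(6h_0) = 20/3, b_0 = Δ_0 - h_0(2m_0 + m_1)/6 = 6.

6.6667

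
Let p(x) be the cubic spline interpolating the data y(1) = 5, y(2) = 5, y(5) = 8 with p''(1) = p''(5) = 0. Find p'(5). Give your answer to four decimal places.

With M_i denoting the second derivative at x_i, h_i = 1, 3, and Δ_i = (y_(i+1) − y_i)/h_i = 0, 1:
  1·M_0 + 8·M_1 + 3·M_2 = 6(Δ_1 - Δ_0) = 6
Natural end conditions: M_0 = M_2 = 0.
Solving: M_0 = 0, M_1 = 3/4, M_2 = 0.
On [2, 5], p'(x) = b_1 + 2c_1·(x - 2) + 3d_1·(x - 2)² with b_1 = Δ_1 - h_1(2M_1 + M_2)/6 = 1/4, c_1 = M_1/2 = 3/8, d_1 = (M_2 - M_1)/(6h_1) = -1/24. So p'(5) = 11/8.

1.3750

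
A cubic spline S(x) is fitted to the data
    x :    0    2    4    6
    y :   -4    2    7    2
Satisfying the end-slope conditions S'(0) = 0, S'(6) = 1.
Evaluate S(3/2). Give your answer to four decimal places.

With M_i denoting the second derivative at x_i, h_i = 2, 2, 2, and Δ_i = (y_(i+1) − y_i)/h_i = 3, 5/2, -5/2:
  2·M_0 + 8·M_1 + 2·M_2 = 6(Δ_1 - Δ_0) = -3
  2·M_1 + 8·M_2 + 2·M_3 = 6(Δ_2 - Δ_1) = -30
Clamped end conditions give two more equations: 2h_0·M_0 + h_0·M_1 = 6(Δ_0 - S'(0)) = 18 and h_2·M_2 + 2h_2·M_3 = 6(S'(6) - Δ_2) = 21.
Solving: M_0 = 68/15, M_1 = -1/15, M_2 = -173/30, M_3 = 122/15.
On [0, 2], S(x) = -4 + 0·x + 34/15·x² - 23/60·x³.
With x = 3/2: S(3/2) = -31/160.

-0.1938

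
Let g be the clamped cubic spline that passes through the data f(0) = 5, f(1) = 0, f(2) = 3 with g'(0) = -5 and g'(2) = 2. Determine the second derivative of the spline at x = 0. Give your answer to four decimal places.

-8.5000

With M_i denoting the second derivative at x_i, h_i = 1, 1, and Δ_i = (y_(i+1) − y_i)/h_i = -5, 3:
  1·M_0 + 4·M_1 + 1·M_2 = 6(Δ_1 - Δ_0) = 48
Clamped end conditions give two more equations: 2h_0·M_0 + h_0·M_1 = 6(Δ_0 - g'(0)) = 0 and h_1·M_1 + 2h_1·M_2 = 6(g'(2) - Δ_1) = -6.
Forward elimination and back-substitution give M_0 = -17/2, M_1 = 17, M_2 = -23/2.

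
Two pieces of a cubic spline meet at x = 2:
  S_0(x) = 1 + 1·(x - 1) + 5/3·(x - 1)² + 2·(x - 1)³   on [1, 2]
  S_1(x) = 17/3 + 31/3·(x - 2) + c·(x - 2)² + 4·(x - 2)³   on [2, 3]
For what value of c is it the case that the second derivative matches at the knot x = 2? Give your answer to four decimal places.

7.6667

S_0''(x) = 10/3 + 12·(x - 1), so S_0''(2) = 46/3. On the right, S_1''(2) = 2c, so c = 23/3.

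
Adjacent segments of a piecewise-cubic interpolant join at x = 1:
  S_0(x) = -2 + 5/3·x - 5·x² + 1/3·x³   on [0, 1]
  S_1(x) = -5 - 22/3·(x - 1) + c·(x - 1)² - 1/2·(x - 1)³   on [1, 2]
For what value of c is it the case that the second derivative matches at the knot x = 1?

-4

S_0''(x) = -10 + 2·x, so S_0''(1) = -8. On the right, S_1''(1) = 2c, so c = -4.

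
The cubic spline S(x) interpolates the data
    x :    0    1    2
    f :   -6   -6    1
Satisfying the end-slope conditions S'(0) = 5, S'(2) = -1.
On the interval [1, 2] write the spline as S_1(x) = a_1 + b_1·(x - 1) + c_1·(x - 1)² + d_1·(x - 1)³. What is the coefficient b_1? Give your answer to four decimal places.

With σ_i denoting the second derivative at x_i, h_i = 1, 1, and Δ_i = (y_(i+1) − y_i)/h_i = 0, 7:
  1·σ_0 + 4·σ_1 + 1·σ_2 = 6(Δ_1 - Δ_0) = 42
Clamped end conditions give two more equations: 2h_0·σ_0 + h_0·σ_1 = 6(Δ_0 - S'(0)) = -30 and h_1·σ_1 + 2h_1·σ_2 = 6(S'(2) - Δ_1) = -48.
Forward elimination and back-substitution give σ_0 = -57/2, σ_1 = 27, σ_2 = -75/2.
On [1, 2], with S_1(x) = a_1 + b_1·(x - 1) + c_1·(x - 1)² + d_1·(x - 1)³: c_1 = σ_1/2 = 27/2, d_1 = (σ_2 - σ_1)/(6h_1) = -43/4, b_1 = Δ_1 - h_1(2σ_1 + σ_2)/6 = 17/4.

4.2500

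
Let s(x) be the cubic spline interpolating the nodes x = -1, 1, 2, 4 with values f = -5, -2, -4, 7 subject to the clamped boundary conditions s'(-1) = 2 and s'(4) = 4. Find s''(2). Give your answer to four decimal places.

11.1250

With σ_i denoting the second derivative at x_i, h_i = 2, 1, 2, and Δ_i = (y_(i+1) − y_i)/h_i = 3/2, -2, 11/2:
  2·σ_0 + 6·σ_1 + 1·σ_2 = 6(Δ_1 - Δ_0) = -21
  1·σ_1 + 6·σ_2 + 2·σ_3 = 6(Δ_2 - Δ_1) = 45
Clamped end conditions give two more equations: 2h_0·σ_0 + h_0·σ_1 = 6(Δ_0 - s'(-1)) = -3 and h_2·σ_2 + 2h_2·σ_3 = 6(s'(4) - Δ_2) = -9.
Forward elimination and back-substitution give σ_0 = 37/16, σ_1 = -49/8, σ_2 = 89/8, σ_3 = -125/16.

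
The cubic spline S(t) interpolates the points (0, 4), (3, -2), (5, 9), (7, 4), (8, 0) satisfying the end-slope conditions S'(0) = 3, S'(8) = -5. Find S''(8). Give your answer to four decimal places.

Write σ_i for S''(x_i). With h_i = 3, 2, 2, 1 and divided differences Δ_i = -2, 11/2, -5/2, -4, the continuity of S' gives the tridiagonal system
  3·σ_0 + 10·σ_1 + 2·σ_2 = 6(Δ_1 - Δ_0) = 45
  2·σ_1 + 8·σ_2 + 2·σ_3 = 6(Δ_2 - Δ_1) = -48
  2·σ_2 + 6·σ_3 + 1·σ_4 = 6(Δ_3 - Δ_2) = -9
Clamped end conditions give two more equations: 2h_0·σ_0 + h_0·σ_1 = 6(Δ_0 - S'(0)) = -30 and h_3·σ_3 + 2h_3·σ_4 = 6(S'(8) - Δ_3) = -6.
Hence σ_0 = -507/53, σ_1 = 484/53, σ_2 = -467/53, σ_3 = 112/53, σ_4 = -215/53.

-4.0566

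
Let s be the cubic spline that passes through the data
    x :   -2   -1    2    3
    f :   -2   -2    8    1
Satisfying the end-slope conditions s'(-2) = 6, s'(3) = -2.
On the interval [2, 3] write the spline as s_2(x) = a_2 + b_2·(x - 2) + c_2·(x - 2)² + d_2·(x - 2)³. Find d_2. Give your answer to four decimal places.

6.1587

Write m_i for s''(x_i). With h_i = 1, 3, 1 and divided differences Δ_i = 0, 10/3, -7, the continuity of s' gives the tridiagonal system
  1·m_0 + 8·m_1 + 3·m_2 = 6(Δ_1 - Δ_0) = 20
  3·m_1 + 8·m_2 + 1·m_3 = 6(Δ_2 - Δ_1) = -62
Clamped end conditions give two more equations: 2h_0·m_0 + h_0·m_1 = 6(Δ_0 - s'(-2)) = -36 and h_2·m_2 + 2h_2·m_3 = 6(s'(3) - Δ_2) = 30.
Hence m_0 = -1478/63, m_1 = 688/63, m_2 = -922/63, m_3 = 1406/63.
On [2, 3], with s_2(x) = a_2 + b_2·(x - 2) + c_2·(x - 2)² + d_2·(x - 2)³: c_2 = m_2/2 = -461/63, d_2 = (m_3 - m_2)/(6h_2) = 388/63, b_2 = Δ_2 - h_2(2m_2 + m_3)/6 = -368/63.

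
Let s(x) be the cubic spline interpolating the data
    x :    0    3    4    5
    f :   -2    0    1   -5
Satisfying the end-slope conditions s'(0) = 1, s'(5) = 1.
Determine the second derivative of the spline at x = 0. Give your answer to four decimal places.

-2.0230

Let σ_i = s''(x_i). Step sizes h_i = 3, 1, 1; slopes of the chords Δ_i = (y_(i+1) - y_i)/h_i = 2/3, 1, -6.
  3·σ_0 + 8·σ_1 + 1·σ_2 = 6(Δ_1 - Δ_0) = 2
  1·σ_1 + 4·σ_2 + 1·σ_3 = 6(Δ_2 - Δ_1) = -42
Clamped end conditions give two more equations: 2h_0·σ_0 + h_0·σ_1 = 6(Δ_0 - s'(0)) = -2 and h_2·σ_2 + 2h_2·σ_3 = 6(s'(5) - Δ_2) = 42.
Solving the tridiagonal system: σ_0 = -176/87, σ_1 = 98/29, σ_2 = -550/29, σ_3 = 884/29.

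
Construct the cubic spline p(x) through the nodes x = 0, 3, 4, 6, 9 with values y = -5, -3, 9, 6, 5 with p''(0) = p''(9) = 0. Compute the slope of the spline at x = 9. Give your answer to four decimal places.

With σ_i denoting the second derivative at x_i, h_i = 3, 1, 2, 3, and Δ_i = (y_(i+1) − y_i)/h_i = 2/3, 12, -3/2, -1/3:
  3·σ_0 + 8·σ_1 + 1·σ_2 = 6(Δ_1 - Δ_0) = 68
  1·σ_1 + 6·σ_2 + 2·σ_3 = 6(Δ_2 - Δ_1) = -81
  2·σ_2 + 10·σ_3 + 3·σ_4 = 6(Δ_3 - Δ_2) = 7
Natural end conditions: σ_0 = σ_4 = 0.
Hence σ_0 = 0, σ_1 = 772/73, σ_2 = -1212/73, σ_3 = 587/146, σ_4 = 0.
On [6, 9], p'(x) = b_3 + 2c_3·(x - 6) + 3d_3·(x - 6)² with b_3 = Δ_3 - h_3(2σ_3 + σ_4)/6 = -1907/438, c_3 = σ_3/2 = 587/292, d_3 = (σ_4 - σ_3)/(6h_3) = -587/2628. So p'(9) = 1469/876.

1.6769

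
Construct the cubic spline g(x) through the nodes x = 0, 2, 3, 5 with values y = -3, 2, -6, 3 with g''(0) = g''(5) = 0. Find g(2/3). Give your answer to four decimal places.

1.2233

Write M_i for g''(x_i). With h_i = 2, 1, 2 and divided differences Δ_i = 5/2, -8, 9/2, the continuity of g' gives the tridiagonal system
  2·M_0 + 6·M_1 + 1·M_2 = 6(Δ_1 - Δ_0) = -63
  1·M_1 + 6·M_2 + 2·M_3 = 6(Δ_2 - Δ_1) = 75
Natural end conditions: M_0 = M_3 = 0.
Hence M_0 = 0, M_1 = -453/35, M_2 = 513/35, M_3 = 0.
On [0, 2], g(x) = -3 + 477/70·x + 0·x² - 151/140·x³.
With x = 2/3: g(2/3) = 1156/945.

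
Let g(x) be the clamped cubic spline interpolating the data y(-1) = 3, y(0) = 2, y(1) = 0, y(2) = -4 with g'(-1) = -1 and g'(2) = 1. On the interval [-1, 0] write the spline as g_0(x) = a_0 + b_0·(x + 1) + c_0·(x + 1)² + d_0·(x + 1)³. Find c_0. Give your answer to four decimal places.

-0.1333

Write σ_i for g''(x_i). With h_i = 1, 1, 1 and divided differences Δ_i = -1, -2, -4, the continuity of g' gives the tridiagonal system
  1·σ_0 + 4·σ_1 + 1·σ_2 = 6(Δ_1 - Δ_0) = -6
  1·σ_1 + 4·σ_2 + 1·σ_3 = 6(Δ_2 - Δ_1) = -12
Clamped end conditions give two more equations: 2h_0·σ_0 + h_0·σ_1 = 6(Δ_0 - g'(-1)) = 0 and h_2·σ_2 + 2h_2·σ_3 = 6(g'(2) - Δ_2) = 30.
Forward elimination and back-substitution give σ_0 = -4/15, σ_1 = 8/15, σ_2 = -118/15, σ_3 = 284/15.
On [-1, 0], with g_0(x) = a_0 + b_0·(x + 1) + c_0·(x + 1)² + d_0·(x + 1)³: c_0 = σ_0/2 = -2/15, d_0 = (σ_1 - σ_0)/(6h_0) = 2/15, b_0 = Δ_0 - h_0(2σ_0 + σ_1)/6 = -1.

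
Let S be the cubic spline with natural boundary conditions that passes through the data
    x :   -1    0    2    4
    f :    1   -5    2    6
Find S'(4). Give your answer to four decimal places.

Write σ_i for S''(x_i). With h_i = 1, 2, 2 and divided differences Δ_i = -6, 7/2, 2, the continuity of S' gives the tridiagonal system
  1·σ_0 + 6·σ_1 + 2·σ_2 = 6(Δ_1 - Δ_0) = 57
  2·σ_1 + 8·σ_2 + 2·σ_3 = 6(Δ_2 - Δ_1) = -9
Natural end conditions: σ_0 = σ_3 = 0.
Solving the tridiagonal system: σ_0 = 0, σ_1 = 237/22, σ_2 = -42/11, σ_3 = 0.
On [2, 4], S'(x) = b_2 + 2c_2·(x - 2) + 3d_2·(x - 2)² with b_2 = Δ_2 - h_2(2σ_2 + σ_3)/6 = 50/11, c_2 = σ_2/2 = -21/11, d_2 = (σ_3 - σ_2)/(6h_2) = 7/22. So S'(4) = 8/11.

0.7273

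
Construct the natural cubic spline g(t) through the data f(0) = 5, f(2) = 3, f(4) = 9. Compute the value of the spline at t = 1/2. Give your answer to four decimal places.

Let m_i = g''(x_i). Step sizes h_i = 2, 2; slopes of the chords Δ_i = (y_(i+1) - y_i)/h_i = -1, 3.
  2·m_0 + 8·m_1 + 2·m_2 = 6(Δ_1 - Δ_0) = 24
Natural end conditions: m_0 = m_2 = 0.
Solving the tridiagonal system: m_0 = 0, m_1 = 3, m_2 = 0.
On [0, 2], g(t) = 5 - 2·t + 0·t² + 1/4·t³.
With t = 1/2: g(1/2) = 129/32.

4.0313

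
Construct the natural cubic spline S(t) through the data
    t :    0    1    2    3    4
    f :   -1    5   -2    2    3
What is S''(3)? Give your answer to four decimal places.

-10.9286

Put σ_i = S'' at the i-th knot. Here h = (1, 1, 1, 1) and Δ = (6, -7, 4, 1), so the interior equations h_(i-1)·σ_(i-1) + 2(h_(i-1)+h_i)·σ_i + h_i·σ_(i+1) = 6(Δ_i − Δ_(i-1)) read
  1·σ_0 + 4·σ_1 + 1·σ_2 = 6(Δ_1 - Δ_0) = -78
  1·σ_1 + 4·σ_2 + 1·σ_3 = 6(Δ_2 - Δ_1) = 66
  1·σ_2 + 4·σ_3 + 1·σ_4 = 6(Δ_3 - Δ_2) = -18
Natural end conditions: σ_0 = σ_4 = 0.
Solving: σ_0 = 0, σ_1 = -363/14, σ_2 = 180/7, σ_3 = -153/14, σ_4 = 0.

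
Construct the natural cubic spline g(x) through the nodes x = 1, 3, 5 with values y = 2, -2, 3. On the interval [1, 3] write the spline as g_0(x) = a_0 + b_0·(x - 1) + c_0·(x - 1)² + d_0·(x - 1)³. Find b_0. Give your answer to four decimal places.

Write σ_i for g''(x_i). With h_i = 2, 2 and divided differences Δ_i = -2, 5/2, the continuity of g' gives the tridiagonal system
  2·σ_0 + 8·σ_1 + 2·σ_2 = 6(Δ_1 - Δ_0) = 27
Natural end conditions: σ_0 = σ_2 = 0.
Hence σ_0 = 0, σ_1 = 27/8, σ_2 = 0.
On [1, 3], with g_0(x) = a_0 + b_0·(x - 1) + c_0·(x - 1)² + d_0·(x - 1)³: c_0 = σ_0/2 = 0, d_0 = (σ_1 - σ_0)/(6h_0) = 9/32, b_0 = Δ_0 - h_0(2σ_0 + σ_1)/6 = -25/8.

-3.1250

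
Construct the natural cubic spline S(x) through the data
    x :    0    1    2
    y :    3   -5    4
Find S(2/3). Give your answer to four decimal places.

-3.9074

With M_i denoting the second derivative at x_i, h_i = 1, 1, and Δ_i = (y_(i+1) − y_i)/h_i = -8, 9:
  1·M_0 + 4·M_1 + 1·M_2 = 6(Δ_1 - Δ_0) = 102
Natural end conditions: M_0 = M_2 = 0.
Forward elimination and back-substitution give M_0 = 0, M_1 = 51/2, M_2 = 0.
On [0, 1], S(x) = 3 - 49/4·x + 0·x² + 17/4·x³.
With x = 2/3: S(2/3) = -211/54.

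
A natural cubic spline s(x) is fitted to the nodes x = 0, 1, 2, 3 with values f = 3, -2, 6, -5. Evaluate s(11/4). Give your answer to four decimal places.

With m_i denoting the second derivative at x_i, h_i = 1, 1, 1, and Δ_i = (y_(i+1) − y_i)/h_i = -5, 8, -11:
  1·m_0 + 4·m_1 + 1·m_2 = 6(Δ_1 - Δ_0) = 78
  1·m_1 + 4·m_2 + 1·m_3 = 6(Δ_2 - Δ_1) = -114
Natural end conditions: m_0 = m_3 = 0.
Forward elimination and back-substitution give m_0 = 0, m_1 = 142/5, m_2 = -178/5, m_3 = 0.
On [2, 3], s(x) = 6 + 13/15·(x - 2) - 89/5·(x - 2)² + 89/15·(x - 2)³.
With (x - 2) = 3/4: s(11/4) = -55/64.

-0.8594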